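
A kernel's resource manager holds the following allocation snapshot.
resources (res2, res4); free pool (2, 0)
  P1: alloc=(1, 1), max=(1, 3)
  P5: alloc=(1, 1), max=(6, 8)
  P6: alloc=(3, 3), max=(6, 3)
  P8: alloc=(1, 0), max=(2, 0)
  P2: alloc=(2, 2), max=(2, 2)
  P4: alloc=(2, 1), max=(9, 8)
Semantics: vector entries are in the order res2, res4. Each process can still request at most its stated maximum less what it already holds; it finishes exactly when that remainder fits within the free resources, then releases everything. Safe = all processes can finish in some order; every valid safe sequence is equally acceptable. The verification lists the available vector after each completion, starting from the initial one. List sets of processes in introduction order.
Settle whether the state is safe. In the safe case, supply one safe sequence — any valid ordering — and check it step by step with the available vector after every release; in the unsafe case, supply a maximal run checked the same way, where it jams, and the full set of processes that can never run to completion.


The state is UNSAFE.
Key observation: no order helps: past P8, P6, P1, P2, the free pool tops out at (9, 6), below what each blocked process needs in res4.
The run P8, P6, P1, P2 cannot be extended any further. Check, step by step:
  pool = (2, 0)
  run P8 (needs (1, 0), free (2, 0)); after release of (1, 0) the pool is (3, 0)
  run P6 (needs (3, 0), free (3, 0)); after release of (3, 3) the pool is (6, 3)
  run P1 (needs (0, 2), free (6, 3)); after release of (1, 1) the pool is (7, 4)
  run P2 (needs (0, 0), free (7, 4)); after release of (2, 2) the pool is (9, 6)
  blocked: P5 wants (5, 7), pool (9, 6) — not enough res4
  blocked: P4 wants (7, 7), pool (9, 6) — not enough res4
Processes that can never finish: P5 and P4.


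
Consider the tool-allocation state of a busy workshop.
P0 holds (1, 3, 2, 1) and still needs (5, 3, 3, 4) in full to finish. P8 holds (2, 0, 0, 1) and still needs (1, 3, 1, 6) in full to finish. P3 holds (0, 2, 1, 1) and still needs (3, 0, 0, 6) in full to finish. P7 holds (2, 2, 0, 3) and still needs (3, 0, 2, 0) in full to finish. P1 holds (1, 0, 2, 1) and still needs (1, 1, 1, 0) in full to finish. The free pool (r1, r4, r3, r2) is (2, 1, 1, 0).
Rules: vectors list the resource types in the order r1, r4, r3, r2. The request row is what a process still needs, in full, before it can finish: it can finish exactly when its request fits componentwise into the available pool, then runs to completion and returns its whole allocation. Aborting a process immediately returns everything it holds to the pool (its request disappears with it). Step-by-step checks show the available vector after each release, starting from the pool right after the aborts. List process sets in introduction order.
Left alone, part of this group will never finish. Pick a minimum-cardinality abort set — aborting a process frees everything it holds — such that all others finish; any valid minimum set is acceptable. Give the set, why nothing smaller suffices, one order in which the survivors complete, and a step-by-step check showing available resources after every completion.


Abort P3.
Key observation: no ordering could ever have run P8 before the abort of P3; with (0, 2, 1, 1) back in the pool it fits at step 4.
Why nothing smaller works: aborting no one leaves the state deadlocked as given.
The survivors complete as P1, P7, P0, P8. Walking it through (starting from the post-abort pool):
  pool = (2, 3, 2, 1)
  run P1 (needs (1, 1, 1, 0), free (2, 3, 2, 1)); after release of (1, 0, 2, 1) the pool is (3, 3, 4, 2)
  run P7 (needs (3, 0, 2, 0), free (3, 3, 4, 2)); after release of (2, 2, 0, 3) the pool is (5, 5, 4, 5)
  run P0 (needs (5, 3, 3, 4), free (5, 5, 4, 5)); after release of (1, 3, 2, 1) the pool is (6, 8, 6, 6)
  run P8 (needs (1, 3, 1, 6), free (6, 8, 6, 6)); after release of (2, 0, 0, 1) the pool is (8, 8, 6, 7)


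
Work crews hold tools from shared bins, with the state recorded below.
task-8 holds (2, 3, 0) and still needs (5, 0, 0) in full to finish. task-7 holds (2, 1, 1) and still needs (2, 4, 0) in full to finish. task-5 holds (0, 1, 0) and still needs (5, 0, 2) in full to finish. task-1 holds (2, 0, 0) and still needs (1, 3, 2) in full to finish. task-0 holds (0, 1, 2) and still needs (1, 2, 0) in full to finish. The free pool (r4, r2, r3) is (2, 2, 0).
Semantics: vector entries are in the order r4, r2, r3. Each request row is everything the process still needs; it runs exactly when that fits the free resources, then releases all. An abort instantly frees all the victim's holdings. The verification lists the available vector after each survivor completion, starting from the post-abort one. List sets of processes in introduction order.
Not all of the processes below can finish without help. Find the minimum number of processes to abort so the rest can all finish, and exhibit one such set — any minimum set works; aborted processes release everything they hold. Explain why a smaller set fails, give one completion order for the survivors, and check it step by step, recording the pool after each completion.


Abort task-8.
Key observation: task-5 had no path to completion before; after the abort of task-8 ((2, 3, 0) returned), step 3 is where it fits.
No smaller set exists: with zero aborts the deadlock remains.
The survivors complete as task-0, task-1, task-5, task-7. Walking it through (starting from the post-abort pool):
  pool = (4, 5, 0)
  run task-0 (needs (1, 2, 0), free (4, 5, 0)); after release of (0, 1, 2) the pool is (4, 6, 2)
  run task-1 (needs (1, 3, 2), free (4, 6, 2)); after release of (2, 0, 0) the pool is (6, 6, 2)
  run task-5 (needs (5, 0, 2), free (6, 6, 2)); after release of (0, 1, 0) the pool is (6, 7, 2)
  run task-7 (needs (2, 4, 0), free (6, 7, 2)); after release of (2, 1, 1) the pool is (8, 8, 3)


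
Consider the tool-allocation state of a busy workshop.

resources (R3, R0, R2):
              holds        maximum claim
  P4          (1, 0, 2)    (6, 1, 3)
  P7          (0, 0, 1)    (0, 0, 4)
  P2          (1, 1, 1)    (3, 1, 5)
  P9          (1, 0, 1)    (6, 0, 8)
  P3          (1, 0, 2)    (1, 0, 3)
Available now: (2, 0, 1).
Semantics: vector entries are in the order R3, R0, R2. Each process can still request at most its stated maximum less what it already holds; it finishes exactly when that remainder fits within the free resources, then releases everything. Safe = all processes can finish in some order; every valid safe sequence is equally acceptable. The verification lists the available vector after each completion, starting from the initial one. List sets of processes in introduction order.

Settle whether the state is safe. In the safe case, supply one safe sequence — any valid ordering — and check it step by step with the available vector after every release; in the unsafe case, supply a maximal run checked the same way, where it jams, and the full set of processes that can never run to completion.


UNSAFE.
Key observation: even finishing P3, P7, P2 leaves just (4, 1, 5) free — too little R3 for any of the remaining processes.
The run P3, P7, P2 cannot be extended any further. Step-by-step check:
  pool = (2, 0, 1)
  run P3 (needs (0, 0, 1), free (2, 0, 1)); after release of (1, 0, 2) the pool is (3, 0, 3)
  run P7 (needs (0, 0, 3), free (3, 0, 3)); after release of (0, 0, 1) the pool is (3, 0, 4)
  run P2 (needs (2, 0, 4), free (3, 0, 4)); after release of (1, 1, 1) the pool is (4, 1, 5)
  P4 still needs (5, 1, 1) but only (4, 1, 5) is free — short on R3
  P9 still needs (5, 0, 7) but only (4, 1, 5) is free — short on R3 and R2
Permanently blocked: P4 and P9.


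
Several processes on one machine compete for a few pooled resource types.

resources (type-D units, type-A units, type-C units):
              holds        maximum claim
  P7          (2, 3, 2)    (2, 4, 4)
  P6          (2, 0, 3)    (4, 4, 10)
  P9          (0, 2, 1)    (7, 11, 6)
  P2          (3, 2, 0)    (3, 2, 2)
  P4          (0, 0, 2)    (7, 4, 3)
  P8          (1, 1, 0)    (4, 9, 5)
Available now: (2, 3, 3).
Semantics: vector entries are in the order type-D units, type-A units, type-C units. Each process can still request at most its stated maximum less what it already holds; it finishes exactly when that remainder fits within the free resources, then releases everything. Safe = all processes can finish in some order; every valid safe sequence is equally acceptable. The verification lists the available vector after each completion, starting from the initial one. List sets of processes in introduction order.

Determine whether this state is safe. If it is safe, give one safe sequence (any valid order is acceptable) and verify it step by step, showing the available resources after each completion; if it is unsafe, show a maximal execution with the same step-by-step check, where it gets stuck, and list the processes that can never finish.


SAFE, for example via the order P2, P7, P4, P8, P6, P9.
Key observation: P4 marks the first exact bind of the order: its need (7, 4, 1) fits the free (7, 8, 5) with zero slack on a requested resource.
Walking it through:
  pool = (2, 3, 3)
  P2 needs (0, 0, 2) <= (2, 3, 3) -> finishes; pool += (3, 2, 0) = (5, 5, 3)
  P7 needs (0, 1, 2) <= (5, 5, 3) -> finishes; pool += (2, 3, 2) = (7, 8, 5)
  P4 needs (7, 4, 1) <= (7, 8, 5) -> finishes; pool += (0, 0, 2) = (7, 8, 7)
  P8 needs (3, 8, 5) <= (7, 8, 7) -> finishes; pool += (1, 1, 0) = (8, 9, 7)
  P6 needs (2, 4, 7) <= (8, 9, 7) -> finishes; pool += (2, 0, 3) = (10, 9, 10)
  P9 needs (7, 9, 5) <= (10, 9, 10) -> finishes; pool += (0, 2, 1) = (10, 11, 11)


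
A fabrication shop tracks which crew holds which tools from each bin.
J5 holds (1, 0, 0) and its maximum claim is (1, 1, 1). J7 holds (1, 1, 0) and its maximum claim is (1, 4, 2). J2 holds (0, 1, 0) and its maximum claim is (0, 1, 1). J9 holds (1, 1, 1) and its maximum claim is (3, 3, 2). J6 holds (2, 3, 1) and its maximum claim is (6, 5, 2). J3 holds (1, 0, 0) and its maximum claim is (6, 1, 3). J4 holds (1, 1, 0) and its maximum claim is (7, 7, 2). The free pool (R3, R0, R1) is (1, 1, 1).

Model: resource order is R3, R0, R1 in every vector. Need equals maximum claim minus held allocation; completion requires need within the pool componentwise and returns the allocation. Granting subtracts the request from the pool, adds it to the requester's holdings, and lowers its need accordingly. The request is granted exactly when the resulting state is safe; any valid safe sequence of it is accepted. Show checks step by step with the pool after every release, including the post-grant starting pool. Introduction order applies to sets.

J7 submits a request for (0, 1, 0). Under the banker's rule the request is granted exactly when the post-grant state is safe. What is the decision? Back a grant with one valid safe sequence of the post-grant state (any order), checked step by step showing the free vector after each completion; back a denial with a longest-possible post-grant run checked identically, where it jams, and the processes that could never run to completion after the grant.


DENY — the pretend-granted state is unsafe.
Key observation: after J2, J5 the pool peaks at (2, 1, 1), and each blocked process is short somewhere: J7 on R0, R1; J9 on R0; J6 on R3, R0; J3 on R3, R1; J4 on R3, R0, R1.
Pretend the grant happened; the run J2, J5 goes as far as possible. Step-by-step check:
  pool = (1, 0, 1)
  J2: need (0, 0, 1) fits (1, 0, 1); releases (0, 1, 0), pool now (1, 1, 1)
  J5: need (0, 1, 1) fits (1, 1, 1); releases (1, 0, 0), pool now (2, 1, 1)
  J7 cannot run: need (0, 2, 2) vs free (2, 1, 1) (insufficient R0 and R1)
  J9 cannot run: need (2, 2, 1) vs free (2, 1, 1) (insufficient R0)
  J6 cannot run: need (4, 2, 1) vs free (2, 1, 1) (insufficient R3 and R0)
  J3 cannot run: need (5, 1, 3) vs free (2, 1, 1) (insufficient R3 and R1)
  J4 cannot run: need (6, 6, 2) vs free (2, 1, 1) (insufficient R3, R0 and R1)
Post-grant, the permanently blocked set is J7, J9, J6, J3 and J4.


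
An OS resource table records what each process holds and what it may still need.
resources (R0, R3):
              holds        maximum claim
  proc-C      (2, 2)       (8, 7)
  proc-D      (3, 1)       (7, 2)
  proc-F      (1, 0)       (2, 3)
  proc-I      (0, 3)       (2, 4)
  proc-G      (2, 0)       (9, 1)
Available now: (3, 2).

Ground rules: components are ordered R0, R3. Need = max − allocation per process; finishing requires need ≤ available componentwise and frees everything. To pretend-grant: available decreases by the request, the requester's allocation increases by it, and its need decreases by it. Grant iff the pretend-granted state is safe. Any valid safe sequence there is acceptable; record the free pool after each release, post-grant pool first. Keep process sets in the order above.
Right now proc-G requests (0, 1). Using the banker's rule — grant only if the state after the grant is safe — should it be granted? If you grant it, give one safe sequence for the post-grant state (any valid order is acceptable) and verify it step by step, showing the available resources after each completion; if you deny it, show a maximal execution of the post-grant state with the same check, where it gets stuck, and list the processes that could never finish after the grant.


GRANT: granting preserves safety; a valid post-grant sequence is proc-I, proc-F, proc-D, proc-C, proc-G.
Key observation: (3, 1) free after granting still covers proc-I first, and each release covers the next.
Step-by-step check of the post-grant state:
  pool = (3, 1)
  proc-I: need (2, 1) fits (3, 1); releases (0, 3), pool now (3, 4)
  proc-F: need (1, 3) fits (3, 4); releases (1, 0), pool now (4, 4)
  proc-D: need (4, 1) fits (4, 4); releases (3, 1), pool now (7, 5)
  proc-C: need (6, 5) fits (7, 5); releases (2, 2), pool now (9, 7)
  proc-G: need (7, 0) fits (9, 7); releases (2, 1), pool now (11, 8)


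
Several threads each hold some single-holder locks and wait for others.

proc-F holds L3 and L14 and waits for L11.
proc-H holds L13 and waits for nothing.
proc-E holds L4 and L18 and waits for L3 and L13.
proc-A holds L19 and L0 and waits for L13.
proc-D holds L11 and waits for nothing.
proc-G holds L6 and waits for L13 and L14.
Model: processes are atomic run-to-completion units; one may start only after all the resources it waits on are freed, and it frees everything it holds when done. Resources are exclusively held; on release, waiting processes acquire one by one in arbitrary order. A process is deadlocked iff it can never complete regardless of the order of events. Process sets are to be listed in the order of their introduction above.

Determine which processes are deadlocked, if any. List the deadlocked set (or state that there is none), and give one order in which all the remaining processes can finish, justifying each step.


Nothing here is deadlocked.
Key observation: the wait graph is acyclic; completion cascades from the unblocked processes through everyone else.
The rest can finish in the order proc-H, proc-D, proc-F, proc-E, proc-A, proc-G.
Verifying each step:
  proc-H waits on nothing -> runs at once and releases L13
  proc-D waits on nothing -> runs at once and releases L11
  proc-F: everything it awaited (L11) is free; runs, freeing L3 and L14
  proc-E: everything it awaited (L3 and L13) is free; runs, freeing L4 and L18
  proc-A: everything it awaited (L13) is free; runs, freeing L19 and L0
  proc-G: everything it awaited (L13 and L14) is free; runs, freeing L6


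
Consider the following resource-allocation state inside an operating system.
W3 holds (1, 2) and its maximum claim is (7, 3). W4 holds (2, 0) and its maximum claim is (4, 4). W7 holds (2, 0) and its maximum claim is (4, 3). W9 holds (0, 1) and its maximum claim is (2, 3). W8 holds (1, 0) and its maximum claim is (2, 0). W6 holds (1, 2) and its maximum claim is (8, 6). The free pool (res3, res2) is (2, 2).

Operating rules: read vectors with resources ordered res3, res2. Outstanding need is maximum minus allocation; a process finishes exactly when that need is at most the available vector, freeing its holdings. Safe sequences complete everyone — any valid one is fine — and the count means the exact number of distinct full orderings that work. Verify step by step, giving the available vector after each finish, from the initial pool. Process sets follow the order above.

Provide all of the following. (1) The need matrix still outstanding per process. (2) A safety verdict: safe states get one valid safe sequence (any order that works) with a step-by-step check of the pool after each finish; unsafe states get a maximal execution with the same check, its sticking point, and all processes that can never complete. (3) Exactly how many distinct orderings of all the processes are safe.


(1) Need matrix, components ordered res3, res2:
  W3: (6, 1)
  W4: (2, 4)
  W7: (2, 3)
  W9: (2, 2)
  W8: (1, 0)
  W6: (7, 4)
(2) UNSAFE — no complete ordering exists.
Key observation: after W8, W9, W7 the pool peaks at (5, 3), and each blocked process is short somewhere: W3 on res3; W4 on res2; W6 on res3, res2.
Going as far as possible: W8, W9, W7; after that, nothing fits. Step-by-step check:
  pool = (2, 2)
  W8: need (1, 0) fits (2, 2); releases (1, 0), pool now (3, 2)
  W9: need (2, 2) fits (3, 2); releases (0, 1), pool now (3, 3)
  W7: need (2, 3) fits (3, 3); releases (2, 0), pool now (5, 3)
  W3 still needs (6, 1) but only (5, 3) is free — short on res3
  W4 still needs (2, 4) but only (5, 3) is free — short on res2
  W6 still needs (7, 4) but only (5, 3) is free — short on res3 and res2
Processes that can never finish: W3, W4 and W6.
(3) The exact count: 0 of the possible complete orderings are safe sequences.


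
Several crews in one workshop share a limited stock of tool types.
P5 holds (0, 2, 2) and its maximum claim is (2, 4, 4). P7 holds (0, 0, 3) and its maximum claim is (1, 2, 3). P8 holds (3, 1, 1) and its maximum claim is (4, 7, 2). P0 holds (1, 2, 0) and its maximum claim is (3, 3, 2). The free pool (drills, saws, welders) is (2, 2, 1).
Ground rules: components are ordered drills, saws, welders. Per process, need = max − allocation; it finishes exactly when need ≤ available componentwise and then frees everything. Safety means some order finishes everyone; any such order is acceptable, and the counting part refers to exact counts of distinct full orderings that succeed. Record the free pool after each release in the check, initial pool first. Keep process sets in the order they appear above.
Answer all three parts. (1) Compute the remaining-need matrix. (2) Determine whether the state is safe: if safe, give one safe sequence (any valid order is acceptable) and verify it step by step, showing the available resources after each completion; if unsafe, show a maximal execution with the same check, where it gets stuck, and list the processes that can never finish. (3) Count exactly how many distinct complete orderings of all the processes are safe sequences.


(1) Outstanding need per process (order drills, saws, welders):
  P5: (2, 2, 2)
  P7: (1, 2, 0)
  P8: (1, 6, 1)
  P0: (2, 1, 2)
(2) SAFE. One safe sequence: P7, P5, P0, P8.
Key observation: reading the order forward, P7 is the first process whose need (1, 2, 0) meets the free pool (2, 2, 1) exactly on a resource it requests.
Step-by-step check:
  pool = (2, 2, 1)
  run P7 (needs (1, 2, 0), free (2, 2, 1)); after release of (0, 0, 3) the pool is (2, 2, 4)
  run P5 (needs (2, 2, 2), free (2, 2, 4)); after release of (0, 2, 2) the pool is (2, 4, 6)
  run P0 (needs (2, 1, 2), free (2, 4, 6)); after release of (1, 2, 0) the pool is (3, 6, 6)
  run P8 (needs (1, 6, 1), free (3, 6, 6)); after release of (3, 1, 1) the pool is (6, 7, 7)
(3) Precisely 2 of the possible complete orderings are safe sequences.


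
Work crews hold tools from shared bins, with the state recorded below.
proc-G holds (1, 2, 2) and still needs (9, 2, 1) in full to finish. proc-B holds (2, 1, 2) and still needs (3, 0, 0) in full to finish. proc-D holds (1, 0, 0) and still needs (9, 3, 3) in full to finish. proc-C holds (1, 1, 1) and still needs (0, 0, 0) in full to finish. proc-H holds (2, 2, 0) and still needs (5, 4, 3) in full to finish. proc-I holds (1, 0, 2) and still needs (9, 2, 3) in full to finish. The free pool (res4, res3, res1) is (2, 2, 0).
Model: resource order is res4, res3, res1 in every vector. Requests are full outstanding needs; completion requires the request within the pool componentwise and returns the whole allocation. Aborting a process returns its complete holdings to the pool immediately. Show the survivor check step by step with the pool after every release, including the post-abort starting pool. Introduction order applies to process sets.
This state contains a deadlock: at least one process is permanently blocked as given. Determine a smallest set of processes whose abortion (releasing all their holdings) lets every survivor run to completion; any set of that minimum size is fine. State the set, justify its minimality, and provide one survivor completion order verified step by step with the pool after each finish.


Abort proc-G and proc-I.
Key observation: proc-D had no path to completion before; after the abort of proc-G and proc-I ((2, 2, 4) returned), step 4 is where it fits.
No one abort is enough; case by case: proc-G alone leaves proc-D blocked (short on res4); proc-B alone leaves proc-G blocked (short on res4); proc-D alone leaves proc-G blocked (short on res4); proc-C alone leaves proc-G blocked (short on res4); proc-H alone leaves proc-G blocked (short on res4); proc-I alone leaves proc-G blocked (short on res4).
Survivors finish in the order: proc-C, proc-B, proc-H, proc-D. Step-by-step check (pool after the aborts first):
  pool = (4, 4, 4)
  proc-C needs (0, 0, 0) <= (4, 4, 4) -> finishes; pool += (1, 1, 1) = (5, 5, 5)
  proc-B needs (3, 0, 0) <= (5, 5, 5) -> finishes; pool += (2, 1, 2) = (7, 6, 7)
  proc-H needs (5, 4, 3) <= (7, 6, 7) -> finishes; pool += (2, 2, 0) = (9, 8, 7)
  proc-D needs (9, 3, 3) <= (9, 8, 7) -> finishes; pool += (1, 0, 0) = (10, 8, 7)


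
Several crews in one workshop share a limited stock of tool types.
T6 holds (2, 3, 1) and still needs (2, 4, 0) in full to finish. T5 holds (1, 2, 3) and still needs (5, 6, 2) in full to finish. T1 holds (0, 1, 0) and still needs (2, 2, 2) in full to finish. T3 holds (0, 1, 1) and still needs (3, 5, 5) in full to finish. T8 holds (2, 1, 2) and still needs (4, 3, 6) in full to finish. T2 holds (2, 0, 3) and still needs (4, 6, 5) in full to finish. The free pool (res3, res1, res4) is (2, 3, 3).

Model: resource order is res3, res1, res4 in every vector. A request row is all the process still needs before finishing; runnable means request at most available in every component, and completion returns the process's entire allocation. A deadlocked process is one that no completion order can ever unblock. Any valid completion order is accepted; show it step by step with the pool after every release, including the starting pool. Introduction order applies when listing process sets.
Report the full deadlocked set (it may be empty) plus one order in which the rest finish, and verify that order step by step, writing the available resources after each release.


The deadlocked set is T5, T3, T8 and T2.
Key observation: after T1, T6 the pool peaks at (4, 7, 4), and each blocked process is short somewhere: T5 on res3; T3 on res4; T8 on res4; T2 on res4.
One completion order for the rest: T1, T6. Verifying each step:
  pool = (2, 3, 3)
  T1 needs (2, 2, 2) <= (2, 3, 3) -> finishes; pool += (0, 1, 0) = (2, 4, 3)
  T6 needs (2, 4, 0) <= (2, 4, 3) -> finishes; pool += (2, 3, 1) = (4, 7, 4)
The blocked processes can never fit:
  blocked: T5 wants (5, 6, 2), pool (4, 7, 4) — not enough res3
  blocked: T3 wants (3, 5, 5), pool (4, 7, 4) — not enough res4
  blocked: T8 wants (4, 3, 6), pool (4, 7, 4) — not enough res4
  blocked: T2 wants (4, 6, 5), pool (4, 7, 4) — not enough res4


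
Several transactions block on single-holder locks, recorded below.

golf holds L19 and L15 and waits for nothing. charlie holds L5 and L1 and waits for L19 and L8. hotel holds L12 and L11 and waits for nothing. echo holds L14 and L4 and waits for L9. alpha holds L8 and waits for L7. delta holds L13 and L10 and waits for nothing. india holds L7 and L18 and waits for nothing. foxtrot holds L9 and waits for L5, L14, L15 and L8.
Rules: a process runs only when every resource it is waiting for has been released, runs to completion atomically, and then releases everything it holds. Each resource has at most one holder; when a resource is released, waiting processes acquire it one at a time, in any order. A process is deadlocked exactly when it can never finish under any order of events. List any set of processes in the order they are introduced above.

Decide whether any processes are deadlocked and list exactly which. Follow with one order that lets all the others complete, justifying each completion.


Deadlocked: echo and foxtrot.
Key observation: the waits loop around echo -> foxtrot -> echo with no way out; no other process is dragged down with it.
One completion order for the rest: delta, india, alpha, golf, charlie, hotel.
Step-by-step check:
  delta: no waits; runs immediately, freeing L13 and L10
  india: no waits; runs immediately, freeing L7 and L18
  alpha waits on L7 — all released -> runs and releases L8
  golf: no waits; runs immediately, freeing L19 and L15
  charlie waits on L19 and L8 — all released -> runs and releases L5 and L1
  hotel: no waits; runs immediately, freeing L12 and L11


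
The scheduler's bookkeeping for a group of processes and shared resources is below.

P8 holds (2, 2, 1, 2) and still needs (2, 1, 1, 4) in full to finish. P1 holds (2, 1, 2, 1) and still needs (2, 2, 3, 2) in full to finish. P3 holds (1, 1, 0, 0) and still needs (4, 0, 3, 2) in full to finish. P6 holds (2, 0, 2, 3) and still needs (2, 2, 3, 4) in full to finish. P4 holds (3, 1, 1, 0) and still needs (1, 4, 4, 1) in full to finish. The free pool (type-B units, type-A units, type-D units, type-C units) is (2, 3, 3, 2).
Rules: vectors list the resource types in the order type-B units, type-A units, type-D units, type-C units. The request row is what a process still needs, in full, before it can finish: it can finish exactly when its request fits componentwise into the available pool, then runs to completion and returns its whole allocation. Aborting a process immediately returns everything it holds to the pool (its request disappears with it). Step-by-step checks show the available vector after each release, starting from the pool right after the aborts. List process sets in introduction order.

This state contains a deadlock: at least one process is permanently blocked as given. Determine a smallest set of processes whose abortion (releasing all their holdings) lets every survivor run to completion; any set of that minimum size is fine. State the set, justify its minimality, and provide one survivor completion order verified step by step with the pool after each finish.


Abort P6.
Key observation: P8 had no path to completion before; after the abort of P6 ((2, 0, 2, 3) returned), step 1 is where it fits.
No smaller set exists: with zero aborts the deadlock remains.
The survivors complete as P8, P3, P1, P4. Walking it through (starting from the post-abort pool):
  pool = (4, 3, 5, 5)
  P8 needs (2, 1, 1, 4) <= (4, 3, 5, 5) -> finishes; pool += (2, 2, 1, 2) = (6, 5, 6, 7)
  P3 needs (4, 0, 3, 2) <= (6, 5, 6, 7) -> finishes; pool += (1, 1, 0, 0) = (7, 6, 6, 7)
  P1 needs (2, 2, 3, 2) <= (7, 6, 6, 7) -> finishes; pool += (2, 1, 2, 1) = (9, 7, 8, 8)
  P4 needs (1, 4, 4, 1) <= (9, 7, 8, 8) -> finishes; pool += (3, 1, 1, 0) = (12, 8, 9, 8)


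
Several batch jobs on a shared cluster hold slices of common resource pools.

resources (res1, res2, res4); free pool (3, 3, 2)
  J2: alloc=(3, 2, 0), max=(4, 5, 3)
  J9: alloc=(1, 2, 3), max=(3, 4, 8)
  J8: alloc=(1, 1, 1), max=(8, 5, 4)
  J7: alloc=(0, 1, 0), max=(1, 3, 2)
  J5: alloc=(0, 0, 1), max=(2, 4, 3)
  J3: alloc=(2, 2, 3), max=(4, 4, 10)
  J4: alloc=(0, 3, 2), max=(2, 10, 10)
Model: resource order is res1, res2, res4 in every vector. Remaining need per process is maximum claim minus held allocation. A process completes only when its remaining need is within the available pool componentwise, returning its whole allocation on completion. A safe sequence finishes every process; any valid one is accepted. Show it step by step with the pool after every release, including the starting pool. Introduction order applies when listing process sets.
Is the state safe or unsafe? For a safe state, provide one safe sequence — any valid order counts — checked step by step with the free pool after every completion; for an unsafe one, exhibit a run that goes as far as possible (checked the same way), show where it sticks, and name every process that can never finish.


UNSAFE.
Key observation: after J7, J5, J2 the pool peaks at (6, 6, 3), and each blocked process is short somewhere: J9 on res4; J8 on res1; J3 on res4; J4 on res2, res4.
A maximal execution: J7, J5, J2 — then nothing else fits. Step-by-step check:
  pool = (3, 3, 2)
  J7 needs (1, 2, 2) <= (3, 3, 2) -> finishes; pool += (0, 1, 0) = (3, 4, 2)
  J5 needs (2, 4, 2) <= (3, 4, 2) -> finishes; pool += (0, 0, 1) = (3, 4, 3)
  J2 needs (1, 3, 3) <= (3, 4, 3) -> finishes; pool += (3, 2, 0) = (6, 6, 3)
  blocked: J9 wants (2, 2, 5), pool (6, 6, 3) — not enough res4
  blocked: J8 wants (7, 4, 3), pool (6, 6, 3) — not enough res1
  blocked: J3 wants (2, 2, 7), pool (6, 6, 3) — not enough res4
  blocked: J4 wants (2, 7, 8), pool (6, 6, 3) — not enough res2 and res4
Never able to finish: J9, J8, J3 and J4.


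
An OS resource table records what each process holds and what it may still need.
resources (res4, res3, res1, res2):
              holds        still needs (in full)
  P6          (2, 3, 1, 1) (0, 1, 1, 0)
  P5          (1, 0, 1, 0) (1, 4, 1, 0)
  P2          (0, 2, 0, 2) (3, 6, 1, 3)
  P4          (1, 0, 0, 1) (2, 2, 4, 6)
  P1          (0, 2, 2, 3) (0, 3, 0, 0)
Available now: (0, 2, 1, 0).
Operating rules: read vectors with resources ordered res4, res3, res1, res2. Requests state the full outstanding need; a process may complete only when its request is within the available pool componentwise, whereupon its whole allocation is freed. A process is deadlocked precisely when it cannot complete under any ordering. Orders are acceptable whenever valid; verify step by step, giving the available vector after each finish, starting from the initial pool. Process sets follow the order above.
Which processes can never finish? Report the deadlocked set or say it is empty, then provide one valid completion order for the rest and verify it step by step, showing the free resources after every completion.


Nothing here is deadlocked.
Key observation: no deadlock: P6 fits now, and the freed resources carry the rest through.
One completion order for the rest: P6, P1, P5, P2, P4. Check, step by step:
  pool = (0, 2, 1, 0)
  P6: need (0, 1, 1, 0) fits (0, 2, 1, 0); releases (2, 3, 1, 1), pool now (2, 5, 2, 1)
  P1: need (0, 3, 0, 0) fits (2, 5, 2, 1); releases (0, 2, 2, 3), pool now (2, 7, 4, 4)
  P5: need (1, 4, 1, 0) fits (2, 7, 4, 4); releases (1, 0, 1, 0), pool now (3, 7, 5, 4)
  P2: need (3, 6, 1, 3) fits (3, 7, 5, 4); releases (0, 2, 0, 2), pool now (3, 9, 5, 6)
  P4: need (2, 2, 4, 6) fits (3, 9, 5, 6); releases (1, 0, 0, 1), pool now (4, 9, 5, 7)


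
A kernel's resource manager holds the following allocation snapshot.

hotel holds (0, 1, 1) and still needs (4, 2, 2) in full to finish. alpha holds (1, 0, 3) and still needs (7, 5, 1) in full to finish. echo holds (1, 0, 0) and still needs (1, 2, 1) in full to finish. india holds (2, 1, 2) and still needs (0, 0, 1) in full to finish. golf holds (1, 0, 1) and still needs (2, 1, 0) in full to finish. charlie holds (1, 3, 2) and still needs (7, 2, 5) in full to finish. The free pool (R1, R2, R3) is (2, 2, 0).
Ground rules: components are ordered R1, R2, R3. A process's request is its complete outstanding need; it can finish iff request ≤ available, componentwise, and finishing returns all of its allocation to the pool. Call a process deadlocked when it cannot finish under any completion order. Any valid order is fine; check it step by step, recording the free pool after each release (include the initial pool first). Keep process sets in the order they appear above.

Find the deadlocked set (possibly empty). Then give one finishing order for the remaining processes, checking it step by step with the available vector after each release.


Deadlocked: alpha and charlie.
Key observation: the wall is R1: completing golf, india, echo, hotel brings the pool only to (6, 4, 4), and all the rest need more.
A valid finishing order for the others: golf, india, echo, hotel. Step-by-step check:
  pool = (2, 2, 0)
  golf: need (2, 1, 0) fits (2, 2, 0); releases (1, 0, 1), pool now (3, 2, 1)
  india: need (0, 0, 1) fits (3, 2, 1); releases (2, 1, 2), pool now (5, 3, 3)
  echo: need (1, 2, 1) fits (5, 3, 3); releases (1, 0, 0), pool now (6, 3, 3)
  hotel: need (4, 2, 2) fits (6, 3, 3); releases (0, 1, 1), pool now (6, 4, 4)
The blocked processes can never fit:
  blocked: alpha wants (7, 5, 1), pool (6, 4, 4) — not enough R1 and R2
  blocked: charlie wants (7, 2, 5), pool (6, 4, 4) — not enough R1 and R3


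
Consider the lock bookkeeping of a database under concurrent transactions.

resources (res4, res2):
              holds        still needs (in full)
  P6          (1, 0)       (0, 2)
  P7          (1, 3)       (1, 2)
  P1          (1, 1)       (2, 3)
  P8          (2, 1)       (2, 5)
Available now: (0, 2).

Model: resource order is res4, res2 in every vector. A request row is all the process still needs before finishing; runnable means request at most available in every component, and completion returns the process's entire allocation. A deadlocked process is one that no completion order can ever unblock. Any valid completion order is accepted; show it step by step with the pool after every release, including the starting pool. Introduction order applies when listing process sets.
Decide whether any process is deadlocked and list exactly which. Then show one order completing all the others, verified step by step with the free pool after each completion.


The deadlocked set is empty.
Key observation: there is always a runnable process — P6 first — so the state unwinds completely.
The rest can finish in the order P6, P7, P1, P8. Walking it through:
  pool = (0, 2)
  P6 needs (0, 2) <= (0, 2) -> finishes; pool += (1, 0) = (1, 2)
  P7 needs (1, 2) <= (1, 2) -> finishes; pool += (1, 3) = (2, 5)
  P1 needs (2, 3) <= (2, 5) -> finishes; pool += (1, 1) = (3, 6)
  P8 needs (2, 5) <= (3, 6) -> finishes; pool += (2, 1) = (5, 7)


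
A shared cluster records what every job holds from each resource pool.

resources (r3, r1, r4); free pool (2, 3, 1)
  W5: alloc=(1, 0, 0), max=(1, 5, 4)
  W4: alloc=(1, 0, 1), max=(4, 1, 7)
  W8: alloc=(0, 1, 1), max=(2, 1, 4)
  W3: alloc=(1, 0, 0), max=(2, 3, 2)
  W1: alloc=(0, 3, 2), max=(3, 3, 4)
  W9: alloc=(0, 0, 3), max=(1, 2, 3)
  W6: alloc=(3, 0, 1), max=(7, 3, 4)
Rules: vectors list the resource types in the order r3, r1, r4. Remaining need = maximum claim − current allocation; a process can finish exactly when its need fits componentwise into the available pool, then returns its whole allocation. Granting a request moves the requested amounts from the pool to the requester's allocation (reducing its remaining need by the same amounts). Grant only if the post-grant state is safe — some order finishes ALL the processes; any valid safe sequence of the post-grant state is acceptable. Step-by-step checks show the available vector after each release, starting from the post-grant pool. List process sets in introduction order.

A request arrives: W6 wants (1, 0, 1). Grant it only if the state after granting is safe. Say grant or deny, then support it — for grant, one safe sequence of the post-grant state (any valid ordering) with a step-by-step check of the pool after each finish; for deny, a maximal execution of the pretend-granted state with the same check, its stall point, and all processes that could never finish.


DENY: after the grant no complete ordering would exist.
Key observation: after W9, W3, W8 the pool peaks at (2, 4, 4), and each blocked process is short somewhere: W5 on r1; W4 on r3, r4; W1 on r3; W6 on r3.
Pretend the grant happened; the run W9, W3, W8 goes as far as possible. Check, step by step:
  pool = (1, 3, 0)
  W9 needs (1, 2, 0) <= (1, 3, 0) -> finishes; pool += (0, 0, 3) = (1, 3, 3)
  W3 needs (1, 3, 2) <= (1, 3, 3) -> finishes; pool += (1, 0, 0) = (2, 3, 3)
  W8 needs (2, 0, 3) <= (2, 3, 3) -> finishes; pool += (0, 1, 1) = (2, 4, 4)
  W5 still needs (0, 5, 4) but only (2, 4, 4) is free — short on r1
  W4 still needs (3, 1, 6) but only (2, 4, 4) is free — short on r3 and r4
  W1 still needs (3, 0, 2) but only (2, 4, 4) is free — short on r3
  W6 still needs (3, 3, 2) but only (2, 4, 4) is free — short on r3
Had the request been granted, W5, W4, W1 and W6 could never finish.


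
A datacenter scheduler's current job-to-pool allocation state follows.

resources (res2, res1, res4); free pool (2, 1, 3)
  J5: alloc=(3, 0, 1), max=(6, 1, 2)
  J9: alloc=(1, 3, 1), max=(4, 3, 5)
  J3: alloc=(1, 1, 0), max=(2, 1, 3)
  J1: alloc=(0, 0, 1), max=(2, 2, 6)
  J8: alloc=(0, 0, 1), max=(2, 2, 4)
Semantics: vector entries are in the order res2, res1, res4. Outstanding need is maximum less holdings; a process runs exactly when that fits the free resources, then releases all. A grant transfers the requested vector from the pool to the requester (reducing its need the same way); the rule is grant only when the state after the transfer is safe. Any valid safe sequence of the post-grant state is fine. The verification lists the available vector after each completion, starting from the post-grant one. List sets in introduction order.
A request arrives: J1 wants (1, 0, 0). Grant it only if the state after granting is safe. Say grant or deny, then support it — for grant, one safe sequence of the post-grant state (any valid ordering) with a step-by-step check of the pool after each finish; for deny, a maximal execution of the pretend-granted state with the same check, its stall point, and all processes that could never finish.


DENY — the pretend-granted state is unsafe.
Key observation: after J3, J8 the pool peaks at (2, 2, 4), and each blocked process is short somewhere: J5 on res2; J9 on res2; J1 on res4.
On the post-grant state, J3, J8 is a maximal run — nothing extends it. Check, step by step:
  pool = (1, 1, 3)
  J3: need (1, 0, 3) fits (1, 1, 3); releases (1, 1, 0), pool now (2, 2, 3)
  J8: need (2, 2, 3) fits (2, 2, 3); releases (0, 0, 1), pool now (2, 2, 4)
  blocked: J5 wants (3, 1, 1), pool (2, 2, 4) — not enough res2
  blocked: J9 wants (3, 0, 4), pool (2, 2, 4) — not enough res2
  blocked: J1 wants (1, 2, 5), pool (2, 2, 4) — not enough res4
Post-grant, the permanently blocked set is J5, J9 and J1.


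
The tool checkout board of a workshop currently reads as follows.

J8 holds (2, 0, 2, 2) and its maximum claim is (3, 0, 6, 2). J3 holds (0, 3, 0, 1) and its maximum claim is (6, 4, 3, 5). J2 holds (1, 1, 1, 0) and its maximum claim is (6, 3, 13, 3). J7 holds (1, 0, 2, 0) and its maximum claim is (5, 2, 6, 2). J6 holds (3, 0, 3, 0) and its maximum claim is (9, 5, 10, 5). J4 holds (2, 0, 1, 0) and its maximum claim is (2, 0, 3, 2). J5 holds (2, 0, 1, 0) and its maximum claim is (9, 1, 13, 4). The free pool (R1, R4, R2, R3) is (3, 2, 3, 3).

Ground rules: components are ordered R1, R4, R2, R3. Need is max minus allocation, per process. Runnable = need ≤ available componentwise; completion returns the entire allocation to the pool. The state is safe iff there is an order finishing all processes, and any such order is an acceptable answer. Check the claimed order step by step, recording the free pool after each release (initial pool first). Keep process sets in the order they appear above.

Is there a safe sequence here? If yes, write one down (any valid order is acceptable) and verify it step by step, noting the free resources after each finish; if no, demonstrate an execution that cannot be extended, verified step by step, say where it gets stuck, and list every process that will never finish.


UNSAFE — no complete ordering exists.
Key observation: after J4, J7, J8, J3, J6 complete, (11, 5, 11, 6) is the best the pool ever gets, yet each leftover process wants more R2.
Going as far as possible: J4, J7, J8, J3, J6; after that, nothing fits. Verifying each step:
  pool = (3, 2, 3, 3)
  J4: need (0, 0, 2, 2) fits (3, 2, 3, 3); releases (2, 0, 1, 0), pool now (5, 2, 4, 3)
  J7: need (4, 2, 4, 2) fits (5, 2, 4, 3); releases (1, 0, 2, 0), pool now (6, 2, 6, 3)
  J8: need (1, 0, 4, 0) fits (6, 2, 6, 3); releases (2, 0, 2, 2), pool now (8, 2, 8, 5)
  J3: need (6, 1, 3, 4) fits (8, 2, 8, 5); releases (0, 3, 0, 1), pool now (8, 5, 8, 6)
  J6: need (6, 5, 7, 5) fits (8, 5, 8, 6); releases (3, 0, 3, 0), pool now (11, 5, 11, 6)
  J2 still needs (5, 2, 12, 3) but only (11, 5, 11, 6) is free — short on R2
  J5 still needs (7, 1, 12, 4) but only (11, 5, 11, 6) is free — short on R2
Permanently blocked: J2 and J5.
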